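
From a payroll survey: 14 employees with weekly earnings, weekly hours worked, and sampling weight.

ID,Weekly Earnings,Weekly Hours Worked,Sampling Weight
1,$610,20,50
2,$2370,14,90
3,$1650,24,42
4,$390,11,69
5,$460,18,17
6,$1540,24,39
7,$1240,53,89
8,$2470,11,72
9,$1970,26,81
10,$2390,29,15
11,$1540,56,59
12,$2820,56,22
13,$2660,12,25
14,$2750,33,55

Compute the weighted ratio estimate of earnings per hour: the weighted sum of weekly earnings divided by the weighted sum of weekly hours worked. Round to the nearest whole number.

Σ wᵢ·y = 1262160
Σ wᵢ·x = 19970
Ratio = 1262160 / 19970 = 63.202804

63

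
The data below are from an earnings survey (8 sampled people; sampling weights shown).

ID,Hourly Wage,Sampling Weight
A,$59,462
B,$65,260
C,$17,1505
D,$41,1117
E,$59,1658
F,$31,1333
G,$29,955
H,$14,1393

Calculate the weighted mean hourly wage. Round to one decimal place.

Weighted sum = 59×462 + 65×260 + 17×1505 + 41×1117 + 59×1658 + 31×1333 + 29×955 + 14×1393
  = 27258 + 16900 + 25585 + 45797 + 97822 + 41323 + 27695 + 19502 = 301882
Sum of weights = 8683
Weighted mean = 301882 / 8683 = 34.767016

34.8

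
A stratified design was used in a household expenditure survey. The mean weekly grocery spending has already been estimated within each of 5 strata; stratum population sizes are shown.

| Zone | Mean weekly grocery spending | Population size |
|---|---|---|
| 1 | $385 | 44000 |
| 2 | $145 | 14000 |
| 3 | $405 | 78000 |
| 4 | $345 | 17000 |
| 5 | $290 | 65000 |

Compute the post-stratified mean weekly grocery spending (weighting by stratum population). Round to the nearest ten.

350

Σ Nₕ·x̄ₕ = 385×44000 + 145×14000 + 405×78000 + 345×17000 + 290×65000
  = 16940000 + 2030000 + 31590000 + 5865000 + 18850000 = 75275000
Σ Nₕ = 44000 + 14000 + 78000 + 17000 + 65000 = 218000
Overall mean = 75275000 / 218000 = 345.29817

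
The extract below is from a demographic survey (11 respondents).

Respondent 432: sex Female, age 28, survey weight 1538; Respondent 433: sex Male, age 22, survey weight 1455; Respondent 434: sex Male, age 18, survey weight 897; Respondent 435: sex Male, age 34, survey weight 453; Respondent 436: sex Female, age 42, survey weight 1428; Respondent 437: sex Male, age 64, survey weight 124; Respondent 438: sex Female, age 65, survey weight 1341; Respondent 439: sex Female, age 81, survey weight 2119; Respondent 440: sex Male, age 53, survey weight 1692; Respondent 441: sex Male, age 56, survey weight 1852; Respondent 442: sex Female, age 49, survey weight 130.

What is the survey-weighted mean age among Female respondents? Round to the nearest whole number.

56

Female rows: 432, 436, 438, 439, 442
Weighted sum = 28×1538 + 42×1428 + 65×1341 + 81×2119 + 49×130
  = 43064 + 59976 + 87165 + 171639 + 6370 = 368214
Sum of weights = 1538 + 1428 + 1341 + 2119 + 130 = 6556
Weighted mean = 368214 / 6556 = 56.16443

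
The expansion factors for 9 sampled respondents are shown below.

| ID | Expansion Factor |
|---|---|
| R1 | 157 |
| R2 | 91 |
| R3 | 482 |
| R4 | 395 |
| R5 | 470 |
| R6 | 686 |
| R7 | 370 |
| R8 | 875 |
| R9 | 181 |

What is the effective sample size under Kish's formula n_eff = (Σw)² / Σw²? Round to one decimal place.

Σ wᵢ = 3707
Σ wᵢ² = 24649 + 8281 + 232324 + 156025 + 220900 + 470596 + 136900 + 765625 + 32761 = 2048061
n_eff = 3707² / 2048061 = 13741849 / 2048061 = 6.7096874

6.7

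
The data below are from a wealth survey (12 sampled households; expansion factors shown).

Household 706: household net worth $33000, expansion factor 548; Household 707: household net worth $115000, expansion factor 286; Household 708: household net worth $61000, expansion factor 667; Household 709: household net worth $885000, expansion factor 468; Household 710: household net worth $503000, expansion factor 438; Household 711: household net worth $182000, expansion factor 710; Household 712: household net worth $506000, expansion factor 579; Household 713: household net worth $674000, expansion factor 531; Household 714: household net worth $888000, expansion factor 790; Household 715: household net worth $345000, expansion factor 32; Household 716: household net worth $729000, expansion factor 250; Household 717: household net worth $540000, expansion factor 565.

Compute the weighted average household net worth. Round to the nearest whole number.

461486

Weighted sum = 33000×548 + 115000×286 + 61000×667 + 885000×468 + 503000×438 + 182000×710 + 506000×579 + 674000×531 + 888000×790 + 345000×32 + 729000×250 + 540000×565
  = 18084000 + 32890000 + 40687000 + 414180000 + 220314000 + 129220000 + 292974000 + 357894000 + 701520000 + 11040000 + 182250000 + 305100000 = 2706153000
Sum of weights = 548 + 286 + 667 + 468 + 438 + 710 + 579 + 531 + 790 + 32 + 250 + 565 = 5864
Weighted mean = 2706153000 / 5864 = 461485.85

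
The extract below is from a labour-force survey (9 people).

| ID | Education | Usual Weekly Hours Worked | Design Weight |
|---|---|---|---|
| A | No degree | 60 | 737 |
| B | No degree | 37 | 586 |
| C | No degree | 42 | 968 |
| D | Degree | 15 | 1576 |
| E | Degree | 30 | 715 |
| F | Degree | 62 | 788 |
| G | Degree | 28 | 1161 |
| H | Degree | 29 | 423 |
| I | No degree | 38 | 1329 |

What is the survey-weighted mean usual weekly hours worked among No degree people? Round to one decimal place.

43.4

No degree rows: A, B, C, I
Weighted sum = 157060
Sum of weights = 737 + 586 + 968 + 1329 = 3620
Weighted mean = 157060 / 3620 = 43.38674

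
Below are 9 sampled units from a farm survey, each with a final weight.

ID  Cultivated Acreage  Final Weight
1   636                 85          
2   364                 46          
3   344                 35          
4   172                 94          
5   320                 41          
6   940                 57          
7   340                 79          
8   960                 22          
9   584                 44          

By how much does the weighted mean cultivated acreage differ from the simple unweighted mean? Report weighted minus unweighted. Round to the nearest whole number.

-42

Unweighted sum = 4660
Unweighted mean = 4660 / 9 = 517.77778
Weighted sum = 636×85 + 364×46 + 344×35 + 172×94 + 320×41 + 940×57 + 340×79 + 960×22 + 584×44
  = 239388
Sum of weights = 85 + 46 + 35 + 94 + 41 + 57 + 79 + 22 + 44 = 503
Weighted mean = 239388 / 503 = 475.92048
Difference (weighted minus unweighted) = -41.857301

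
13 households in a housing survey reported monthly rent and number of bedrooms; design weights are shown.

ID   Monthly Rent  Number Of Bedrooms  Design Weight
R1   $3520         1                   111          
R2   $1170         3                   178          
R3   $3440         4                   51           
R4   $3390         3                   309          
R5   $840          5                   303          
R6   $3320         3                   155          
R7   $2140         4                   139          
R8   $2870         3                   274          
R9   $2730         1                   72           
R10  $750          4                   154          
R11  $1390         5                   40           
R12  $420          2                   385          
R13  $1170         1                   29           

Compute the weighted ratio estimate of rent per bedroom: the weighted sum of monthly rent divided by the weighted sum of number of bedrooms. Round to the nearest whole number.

621

Σ wᵢ·y = 4238180
Σ wᵢ·x = 6821
Ratio = 4238180 / 6821 = 621.34291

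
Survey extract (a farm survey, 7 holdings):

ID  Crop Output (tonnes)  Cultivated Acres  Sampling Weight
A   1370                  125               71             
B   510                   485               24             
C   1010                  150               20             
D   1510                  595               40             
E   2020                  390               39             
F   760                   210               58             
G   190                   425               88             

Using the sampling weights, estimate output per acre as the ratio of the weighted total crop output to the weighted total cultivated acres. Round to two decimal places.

Σ wᵢ·y = 1370×71 + 510×24 + 1010×20 + 1510×40 + 2020×39 + 760×58 + 190×88
  = 97270 + 12240 + 20200 + 60400 + 78780 + 44080 + 16720 = 329690
Σ wᵢ·x = 125×71 + 485×24 + 150×20 + 595×40 + 390×39 + 210×58 + 425×88
  = 112105
Ratio = 329690 / 112105 = 2.9409036

2.94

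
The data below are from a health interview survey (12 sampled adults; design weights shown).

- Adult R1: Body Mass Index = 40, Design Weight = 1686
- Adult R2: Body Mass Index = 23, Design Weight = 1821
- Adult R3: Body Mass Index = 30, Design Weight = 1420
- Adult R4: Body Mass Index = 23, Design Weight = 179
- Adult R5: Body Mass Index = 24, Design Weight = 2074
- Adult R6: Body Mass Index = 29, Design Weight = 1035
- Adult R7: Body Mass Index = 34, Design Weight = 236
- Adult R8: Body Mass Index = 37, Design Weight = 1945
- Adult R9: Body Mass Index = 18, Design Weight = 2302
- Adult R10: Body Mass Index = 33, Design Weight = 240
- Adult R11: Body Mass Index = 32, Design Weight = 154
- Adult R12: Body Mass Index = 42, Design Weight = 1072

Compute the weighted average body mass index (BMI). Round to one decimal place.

29.3

Weighted sum = 40×1686 + 23×1821 + 30×1420 + 23×179 + 24×2074 + 29×1035 + 34×236 + 37×1945 + 18×2302 + 33×240 + 32×154 + 42×1072
  = 67440 + 41883 + 42600 + 4117 + 49776 + 30015 + 8024 + 71965 + 41436 + 7920 + 4928 + 45024 = 415128
Sum of weights = 1686 + 1821 + 1420 + 179 + 2074 + 1035 + 236 + 1945 + 2302 + 240 + 154 + 1072 = 14164
Weighted mean = 415128 / 14164 = 29.30867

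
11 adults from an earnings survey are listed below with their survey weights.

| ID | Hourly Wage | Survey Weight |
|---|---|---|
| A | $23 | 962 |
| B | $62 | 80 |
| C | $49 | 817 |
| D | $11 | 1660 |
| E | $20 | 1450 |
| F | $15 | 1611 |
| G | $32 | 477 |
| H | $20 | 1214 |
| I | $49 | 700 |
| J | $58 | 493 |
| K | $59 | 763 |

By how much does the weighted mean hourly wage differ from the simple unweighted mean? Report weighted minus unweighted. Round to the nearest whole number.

Unweighted sum = 23 + 62 + 49 + 11 + 20 + 15 + 32 + 20 + 49 + 58 + 59 = 398
Unweighted mean = 398 / 11 = 36.181818
Weighted sum = 23×962 + 62×80 + 49×817 + 11×1660 + 20×1450 + 15×1611 + 32×477 + 20×1214 + 49×700 + 58×493 + 59×763
  = 285999
Sum of weights = 962 + 80 + 817 + 1660 + 1450 + 1611 + 477 + 1214 + 700 + 493 + 763 = 10227
Weighted mean = 285999 / 10227 = 27.965092
Difference (weighted minus unweighted) = -8.2167258

-8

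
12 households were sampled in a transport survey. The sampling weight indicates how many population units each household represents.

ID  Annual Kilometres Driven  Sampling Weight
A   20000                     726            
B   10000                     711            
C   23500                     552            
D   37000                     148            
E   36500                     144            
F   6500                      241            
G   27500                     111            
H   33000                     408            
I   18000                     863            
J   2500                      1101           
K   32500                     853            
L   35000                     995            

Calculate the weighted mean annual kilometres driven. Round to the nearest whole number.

Weighted sum = 20000×726 + 10000×711 + 23500×552 + 37000×148 + 36500×144 + 6500×241 + 27500×111 + 33000×408 + 18000×863 + 2500×1101 + 32500×853 + 35000×995
  = 14520000 + 7110000 + 12972000 + 5476000 + 5256000 + 1566500 + 3052500 + 13464000 + 15534000 + 2752500 + 27722500 + 34825000 = 144251000
Sum of weights = 726 + 711 + 552 + 148 + 144 + 241 + 111 + 408 + 863 + 1101 + 853 + 995 = 6853
Weighted mean = 144251000 / 6853 = 21049.321

21049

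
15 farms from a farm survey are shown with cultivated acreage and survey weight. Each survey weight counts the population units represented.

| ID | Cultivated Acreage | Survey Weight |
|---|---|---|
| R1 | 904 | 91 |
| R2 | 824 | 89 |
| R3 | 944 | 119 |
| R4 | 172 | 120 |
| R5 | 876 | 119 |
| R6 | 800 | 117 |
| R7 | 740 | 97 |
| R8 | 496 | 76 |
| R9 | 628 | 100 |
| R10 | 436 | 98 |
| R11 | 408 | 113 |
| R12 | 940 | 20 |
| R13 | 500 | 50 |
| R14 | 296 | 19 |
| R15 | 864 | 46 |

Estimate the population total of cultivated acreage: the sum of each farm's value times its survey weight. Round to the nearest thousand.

Weighted total = 836696

837000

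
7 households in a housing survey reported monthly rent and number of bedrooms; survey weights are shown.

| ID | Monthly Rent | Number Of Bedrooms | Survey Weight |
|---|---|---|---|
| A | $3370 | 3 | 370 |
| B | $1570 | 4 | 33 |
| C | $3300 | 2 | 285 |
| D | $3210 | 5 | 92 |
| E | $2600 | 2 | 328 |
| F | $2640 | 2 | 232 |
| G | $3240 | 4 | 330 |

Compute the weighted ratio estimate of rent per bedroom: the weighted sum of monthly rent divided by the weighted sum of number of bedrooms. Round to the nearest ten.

1080

Σ wᵢ·y = 3370×370 + 1570×33 + 3300×285 + 3210×92 + 2600×328 + 2640×232 + 3240×330
  = 1246900 + 51810 + 940500 + 295320 + 852800 + 612480 + 1069200 = 5069010
Σ wᵢ·x = 3×370 + 4×33 + 2×285 + 5×92 + 2×328 + 2×232 + 4×330
  = 1110 + 132 + 570 + 460 + 656 + 464 + 1320 = 4712
Ratio = 5069010 / 4712 = 1075.7661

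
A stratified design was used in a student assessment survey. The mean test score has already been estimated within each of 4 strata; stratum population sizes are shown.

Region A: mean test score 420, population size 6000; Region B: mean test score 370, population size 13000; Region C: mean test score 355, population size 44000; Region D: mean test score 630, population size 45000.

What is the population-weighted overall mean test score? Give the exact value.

Σ Nₕ·x̄ₕ = 420×6000 + 370×13000 + 355×44000 + 630×45000
  = 51300000
Σ Nₕ = 6000 + 13000 + 44000 + 45000 = 108000
Overall mean = 51300000 / 108000 = 475

475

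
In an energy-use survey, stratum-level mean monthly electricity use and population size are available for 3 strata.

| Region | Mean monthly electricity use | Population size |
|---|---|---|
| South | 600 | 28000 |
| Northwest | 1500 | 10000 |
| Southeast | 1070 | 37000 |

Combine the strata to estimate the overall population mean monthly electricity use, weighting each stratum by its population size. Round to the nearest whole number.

Σ Nₕ·x̄ₕ = 600×28000 + 1500×10000 + 1070×37000
  = 16800000 + 15000000 + 39590000 = 71390000
Σ Nₕ = 28000 + 10000 + 37000 = 75000
Overall mean = 71390000 / 75000 = 951.86667

952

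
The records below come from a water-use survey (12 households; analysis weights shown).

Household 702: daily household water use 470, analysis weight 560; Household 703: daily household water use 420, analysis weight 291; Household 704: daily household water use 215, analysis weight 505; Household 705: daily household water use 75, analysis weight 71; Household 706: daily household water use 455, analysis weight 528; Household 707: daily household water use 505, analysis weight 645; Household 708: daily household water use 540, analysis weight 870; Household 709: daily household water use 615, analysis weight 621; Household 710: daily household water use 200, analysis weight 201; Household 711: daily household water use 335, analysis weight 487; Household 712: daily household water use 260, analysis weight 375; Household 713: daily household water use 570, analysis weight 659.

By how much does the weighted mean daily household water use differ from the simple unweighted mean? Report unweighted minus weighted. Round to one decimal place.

-57.8

Unweighted sum = 4660
Unweighted mean = 4660 / 12 = 388.33333
Weighted sum = 470×560 + 420×291 + 215×505 + 75×71 + 455×528 + 505×645 + 540×870 + 615×621 + 200×201 + 335×487 + 260×375 + 570×659
  = 263200 + 122220 + 108575 + 5325 + 240240 + 325725 + 469800 + 381915 + 40200 + 163145 + 97500 + 375630 = 2593475
Sum of weights = 560 + 291 + 505 + 71 + 528 + 645 + 870 + 621 + 201 + 487 + 375 + 659 = 5813
Weighted mean = 2593475 / 5813 = 446.15087
Difference (unweighted minus weighted) = -57.817535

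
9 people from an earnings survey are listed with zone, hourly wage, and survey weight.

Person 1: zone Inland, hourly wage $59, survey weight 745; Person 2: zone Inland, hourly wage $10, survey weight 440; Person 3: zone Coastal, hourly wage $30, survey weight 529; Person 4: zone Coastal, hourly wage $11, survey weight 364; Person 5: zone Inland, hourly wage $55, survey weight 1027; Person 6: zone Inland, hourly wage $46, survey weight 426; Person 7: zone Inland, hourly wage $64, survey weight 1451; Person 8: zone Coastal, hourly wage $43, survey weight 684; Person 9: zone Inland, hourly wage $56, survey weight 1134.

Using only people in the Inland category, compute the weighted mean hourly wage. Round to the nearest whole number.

Inland rows: 1, 2, 5, 6, 7, 9
Weighted sum = 59×745 + 10×440 + 55×1027 + 46×426 + 64×1451 + 56×1134
  = 43955 + 4400 + 56485 + 19596 + 92864 + 63504 = 280804
Sum of weights = 745 + 440 + 1027 + 426 + 1451 + 1134 = 5223
Weighted mean = 280804 / 5223 = 53.762971

54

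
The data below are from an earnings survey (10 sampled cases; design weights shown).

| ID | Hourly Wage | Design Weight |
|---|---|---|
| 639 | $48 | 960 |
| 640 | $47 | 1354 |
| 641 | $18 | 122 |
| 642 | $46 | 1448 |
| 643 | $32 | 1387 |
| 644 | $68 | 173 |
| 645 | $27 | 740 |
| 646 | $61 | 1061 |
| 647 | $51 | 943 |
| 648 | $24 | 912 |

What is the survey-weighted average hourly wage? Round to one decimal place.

42.8

Weighted sum = 48×960 + 47×1354 + 18×122 + 46×1448 + 32×1387 + 68×173 + 27×740 + 61×1061 + 51×943 + 24×912
  = 46080 + 63638 + 2196 + 66608 + 44384 + 11764 + 19980 + 64721 + 48093 + 21888 = 389352
Sum of weights = 960 + 1354 + 122 + 1448 + 1387 + 173 + 740 + 1061 + 943 + 912 = 9100
Weighted mean = 389352 / 9100 = 42.785934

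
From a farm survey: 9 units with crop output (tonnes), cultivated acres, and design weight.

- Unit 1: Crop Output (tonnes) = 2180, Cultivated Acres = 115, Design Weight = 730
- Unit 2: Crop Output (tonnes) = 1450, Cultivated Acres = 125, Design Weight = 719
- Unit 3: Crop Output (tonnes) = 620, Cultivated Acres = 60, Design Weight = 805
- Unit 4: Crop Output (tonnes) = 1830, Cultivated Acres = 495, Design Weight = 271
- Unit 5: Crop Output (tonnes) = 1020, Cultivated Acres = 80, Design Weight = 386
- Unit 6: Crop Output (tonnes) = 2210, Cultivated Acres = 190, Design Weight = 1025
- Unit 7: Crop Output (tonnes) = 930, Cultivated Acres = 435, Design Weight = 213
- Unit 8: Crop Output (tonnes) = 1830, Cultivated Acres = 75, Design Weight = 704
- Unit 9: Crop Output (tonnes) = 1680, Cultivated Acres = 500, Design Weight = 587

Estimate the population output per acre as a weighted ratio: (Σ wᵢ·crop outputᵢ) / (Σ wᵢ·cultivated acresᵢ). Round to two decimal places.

Σ wᵢ·y = 8760520
Σ wᵢ·x = 115×730 + 125×719 + 60×805 + 495×271 + 80×386 + 190×1025 + 435×213 + 75×704 + 500×587
  = 83950 + 89875 + 48300 + 134145 + 30880 + 194750 + 92655 + 52800 + 293500 = 1020855
Ratio = 8760520 / 1020855 = 8.5815517

8.58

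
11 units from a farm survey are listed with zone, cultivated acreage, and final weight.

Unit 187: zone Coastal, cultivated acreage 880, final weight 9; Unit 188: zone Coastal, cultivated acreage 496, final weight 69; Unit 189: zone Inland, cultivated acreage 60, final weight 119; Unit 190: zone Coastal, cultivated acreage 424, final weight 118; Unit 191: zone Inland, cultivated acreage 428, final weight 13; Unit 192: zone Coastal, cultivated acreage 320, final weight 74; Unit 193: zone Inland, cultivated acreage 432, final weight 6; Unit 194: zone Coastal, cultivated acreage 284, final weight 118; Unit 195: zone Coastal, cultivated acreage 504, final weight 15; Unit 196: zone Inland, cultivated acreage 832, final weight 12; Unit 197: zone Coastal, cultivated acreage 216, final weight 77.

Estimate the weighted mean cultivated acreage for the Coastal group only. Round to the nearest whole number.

Coastal rows: 187, 188, 190, 192, 194, 195, 197
Weighted sum = 880×9 + 496×69 + 424×118 + 320×74 + 284×118 + 504×15 + 216×77
  = 7920 + 34224 + 50032 + 23680 + 33512 + 7560 + 16632 = 173560
Sum of weights = 9 + 69 + 118 + 74 + 118 + 15 + 77 = 480
Weighted mean = 173560 / 480 = 361.58333

362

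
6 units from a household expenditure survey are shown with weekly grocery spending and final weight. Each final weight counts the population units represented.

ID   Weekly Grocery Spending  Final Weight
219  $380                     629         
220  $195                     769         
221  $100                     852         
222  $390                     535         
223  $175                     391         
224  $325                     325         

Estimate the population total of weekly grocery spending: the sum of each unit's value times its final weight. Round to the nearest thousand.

857000

Weighted total = 380×629 + 195×769 + 100×852 + 390×535 + 175×391 + 325×325
  = 239020 + 149955 + 85200 + 208650 + 68425 + 105625 = 856875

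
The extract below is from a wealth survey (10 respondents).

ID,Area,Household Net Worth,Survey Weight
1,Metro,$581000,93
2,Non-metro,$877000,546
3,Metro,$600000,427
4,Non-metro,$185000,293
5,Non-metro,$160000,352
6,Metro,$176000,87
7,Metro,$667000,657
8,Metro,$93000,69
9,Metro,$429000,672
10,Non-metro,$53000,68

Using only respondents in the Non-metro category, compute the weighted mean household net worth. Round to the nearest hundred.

471000

Non-metro rows: 2, 4, 5, 10
Weighted sum = 877000×546 + 185000×293 + 160000×352 + 53000×68
  = 478842000 + 54205000 + 56320000 + 3604000 = 592971000
Sum of weights = 546 + 293 + 352 + 68 = 1259
Weighted mean = 592971000 / 1259 = 470985.7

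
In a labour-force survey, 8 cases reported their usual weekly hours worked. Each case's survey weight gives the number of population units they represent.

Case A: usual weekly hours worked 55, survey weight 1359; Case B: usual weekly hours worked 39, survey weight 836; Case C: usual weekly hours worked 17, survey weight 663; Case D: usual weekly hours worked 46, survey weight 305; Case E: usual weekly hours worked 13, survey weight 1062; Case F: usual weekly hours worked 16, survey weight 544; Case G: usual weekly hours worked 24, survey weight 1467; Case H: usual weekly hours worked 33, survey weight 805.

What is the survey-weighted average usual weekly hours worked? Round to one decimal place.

30.8

Weighted sum = 55×1359 + 39×836 + 17×663 + 46×305 + 13×1062 + 16×544 + 24×1467 + 33×805
  = 74745 + 32604 + 11271 + 14030 + 13806 + 8704 + 35208 + 26565 = 216933
Sum of weights = 1359 + 836 + 663 + 305 + 1062 + 544 + 1467 + 805 = 7041
Weighted mean = 216933 / 7041 = 30.80997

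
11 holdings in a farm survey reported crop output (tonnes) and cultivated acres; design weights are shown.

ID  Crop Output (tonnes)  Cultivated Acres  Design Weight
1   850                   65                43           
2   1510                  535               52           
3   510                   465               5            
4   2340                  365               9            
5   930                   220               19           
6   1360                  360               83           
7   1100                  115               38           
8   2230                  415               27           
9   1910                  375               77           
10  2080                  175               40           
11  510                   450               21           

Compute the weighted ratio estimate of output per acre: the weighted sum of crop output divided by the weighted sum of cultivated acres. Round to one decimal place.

Σ wᵢ·y = 850×43 + 1510×52 + 510×5 + 2340×9 + 930×19 + 1360×83 + 1100×38 + 2230×27 + 1910×77 + 2080×40 + 510×21
  = 36550 + 78520 + 2550 + 21060 + 17670 + 112880 + 41800 + 60210 + 147070 + 83200 + 10710 = 612220
Σ wᵢ·x = 131185
Ratio = 612220 / 131185 = 4.6668445

4.7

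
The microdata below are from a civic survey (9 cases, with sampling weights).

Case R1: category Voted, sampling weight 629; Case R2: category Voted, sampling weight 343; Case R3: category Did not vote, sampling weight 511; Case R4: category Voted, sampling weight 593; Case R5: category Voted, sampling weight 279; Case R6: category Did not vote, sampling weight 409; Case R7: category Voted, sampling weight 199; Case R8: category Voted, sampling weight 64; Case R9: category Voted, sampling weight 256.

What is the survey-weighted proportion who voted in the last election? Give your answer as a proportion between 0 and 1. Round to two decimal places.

Sum of weights for 'Voted' = 629 + 343 + 593 + 279 + 199 + 64 + 256 = 2363
Total weight = 629 + 343 + 511 + 593 + 279 + 409 + 199 + 64 + 256 = 3283
Weighted proportion = 2363 / 3283 = 0.7197685

0.72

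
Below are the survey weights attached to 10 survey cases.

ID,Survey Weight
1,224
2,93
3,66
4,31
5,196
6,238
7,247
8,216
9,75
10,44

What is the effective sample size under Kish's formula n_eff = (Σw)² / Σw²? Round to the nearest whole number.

7

Σ wᵢ = 1430
Σ wᵢ² = 50176 + 8649 + 4356 + 961 + 38416 + 56644 + 61009 + 46656 + 5625 + 1936 = 274428
n_eff = 1430² / 274428 = 2044900 / 274428 = 7.4514991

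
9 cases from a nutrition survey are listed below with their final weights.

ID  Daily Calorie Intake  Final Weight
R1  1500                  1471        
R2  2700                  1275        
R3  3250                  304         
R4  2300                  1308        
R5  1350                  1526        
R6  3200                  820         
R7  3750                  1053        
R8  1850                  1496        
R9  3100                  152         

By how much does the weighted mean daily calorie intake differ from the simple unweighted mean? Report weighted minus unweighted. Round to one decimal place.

Unweighted sum = 1500 + 2700 + 3250 + 2300 + 1350 + 3200 + 3750 + 1850 + 3100 = 23000
Unweighted mean = 23000 / 9 = 2555.5556
Weighted sum = 1500×1471 + 2700×1275 + 3250×304 + 2300×1308 + 1350×1526 + 3200×820 + 3750×1053 + 1850×1496 + 3100×152
  = 2206500 + 3442500 + 988000 + 3008400 + 2060100 + 2624000 + 3948750 + 2767600 + 471200 = 21517050
Sum of weights = 1471 + 1275 + 304 + 1308 + 1526 + 820 + 1053 + 1496 + 152 = 9405
Weighted mean = 21517050 / 9405 = 2287.8309
Difference (weighted minus unweighted) = -267.72461

-267.7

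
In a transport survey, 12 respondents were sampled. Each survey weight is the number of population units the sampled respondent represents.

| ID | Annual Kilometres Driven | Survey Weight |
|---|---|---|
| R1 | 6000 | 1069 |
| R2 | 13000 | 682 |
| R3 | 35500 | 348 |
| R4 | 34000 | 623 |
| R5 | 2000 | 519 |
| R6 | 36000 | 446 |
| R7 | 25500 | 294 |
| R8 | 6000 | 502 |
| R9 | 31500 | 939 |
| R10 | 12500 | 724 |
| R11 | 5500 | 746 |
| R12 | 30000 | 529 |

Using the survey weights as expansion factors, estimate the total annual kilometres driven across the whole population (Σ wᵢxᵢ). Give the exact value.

135020500

Weighted total = 6000×1069 + 13000×682 + 35500×348 + 34000×623 + 2000×519 + 36000×446 + 25500×294 + 6000×502 + 31500×939 + 12500×724 + 5500×746 + 30000×529
  = 6414000 + 8866000 + 12354000 + 21182000 + 1038000 + 16056000 + 7497000 + 3012000 + 29578500 + 9050000 + 4103000 + 15870000 = 135020500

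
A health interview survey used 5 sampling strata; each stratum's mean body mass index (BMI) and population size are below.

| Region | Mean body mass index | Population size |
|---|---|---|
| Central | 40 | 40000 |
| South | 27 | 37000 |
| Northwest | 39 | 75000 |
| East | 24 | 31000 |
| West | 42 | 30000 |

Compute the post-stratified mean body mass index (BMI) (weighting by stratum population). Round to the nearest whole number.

35

Σ Nₕ·x̄ₕ = 40×40000 + 27×37000 + 39×75000 + 24×31000 + 42×30000
  = 7528000
Σ Nₕ = 40000 + 37000 + 75000 + 31000 + 30000 = 213000
Overall mean = 7528000 / 213000 = 35.342723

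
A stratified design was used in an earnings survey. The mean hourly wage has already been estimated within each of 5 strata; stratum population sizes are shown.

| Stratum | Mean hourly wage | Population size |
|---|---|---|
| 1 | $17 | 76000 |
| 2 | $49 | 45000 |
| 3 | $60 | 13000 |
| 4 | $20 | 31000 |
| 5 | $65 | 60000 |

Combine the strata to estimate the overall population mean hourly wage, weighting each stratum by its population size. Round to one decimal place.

Σ Nₕ·x̄ₕ = 17×76000 + 49×45000 + 60×13000 + 20×31000 + 65×60000
  = 8797000
Σ Nₕ = 76000 + 45000 + 13000 + 31000 + 60000 = 225000
Overall mean = 8797000 / 225000 = 39.097778

39.1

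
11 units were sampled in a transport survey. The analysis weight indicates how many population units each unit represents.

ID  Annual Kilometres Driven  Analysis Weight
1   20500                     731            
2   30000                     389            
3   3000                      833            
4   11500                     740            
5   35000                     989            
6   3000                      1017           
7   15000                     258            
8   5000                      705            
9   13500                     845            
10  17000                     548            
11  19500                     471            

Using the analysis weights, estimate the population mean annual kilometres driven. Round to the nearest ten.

14970

Weighted sum = 112633500
Sum of weights = 731 + 389 + 833 + 740 + 989 + 1017 + 258 + 705 + 845 + 548 + 471 = 7526
Weighted mean = 112633500 / 7526 = 14965.918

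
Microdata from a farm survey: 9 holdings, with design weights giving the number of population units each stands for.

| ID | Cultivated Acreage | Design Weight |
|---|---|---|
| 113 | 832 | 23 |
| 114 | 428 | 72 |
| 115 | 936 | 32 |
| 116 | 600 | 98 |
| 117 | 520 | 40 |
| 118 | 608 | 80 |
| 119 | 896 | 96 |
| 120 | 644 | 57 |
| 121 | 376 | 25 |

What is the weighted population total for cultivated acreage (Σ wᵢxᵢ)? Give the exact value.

Weighted total = 832×23 + 428×72 + 936×32 + 600×98 + 520×40 + 608×80 + 896×96 + 644×57 + 376×25
  = 340268

340268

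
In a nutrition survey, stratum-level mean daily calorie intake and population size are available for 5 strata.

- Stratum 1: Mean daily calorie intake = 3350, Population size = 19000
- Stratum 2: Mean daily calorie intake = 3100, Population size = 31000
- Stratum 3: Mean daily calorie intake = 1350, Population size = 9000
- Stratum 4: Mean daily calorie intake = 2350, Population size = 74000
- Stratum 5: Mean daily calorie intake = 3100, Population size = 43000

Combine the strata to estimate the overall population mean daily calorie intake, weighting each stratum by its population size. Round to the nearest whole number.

2722

Σ Nₕ·x̄ₕ = 3350×19000 + 3100×31000 + 1350×9000 + 2350×74000 + 3100×43000
  = 63650000 + 96100000 + 12150000 + 173900000 + 133300000 = 479100000
Σ Nₕ = 19000 + 31000 + 9000 + 74000 + 43000 = 176000
Overall mean = 479100000 / 176000 = 2722.1591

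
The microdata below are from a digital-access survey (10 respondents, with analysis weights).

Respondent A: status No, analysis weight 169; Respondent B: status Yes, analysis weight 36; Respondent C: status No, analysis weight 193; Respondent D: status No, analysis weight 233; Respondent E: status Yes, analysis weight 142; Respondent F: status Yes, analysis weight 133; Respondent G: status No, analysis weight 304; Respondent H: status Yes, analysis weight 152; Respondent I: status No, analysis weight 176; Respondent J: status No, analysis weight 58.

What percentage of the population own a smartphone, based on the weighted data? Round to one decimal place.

29.0

Sum of weights for 'Yes' = 36 + 142 + 133 + 152 = 463
Total weight = 169 + 36 + 193 + 233 + 142 + 133 + 304 + 152 + 176 + 58 = 1596
Weighted proportion = 463 / 1596 = 0.29010025 → 29.010025%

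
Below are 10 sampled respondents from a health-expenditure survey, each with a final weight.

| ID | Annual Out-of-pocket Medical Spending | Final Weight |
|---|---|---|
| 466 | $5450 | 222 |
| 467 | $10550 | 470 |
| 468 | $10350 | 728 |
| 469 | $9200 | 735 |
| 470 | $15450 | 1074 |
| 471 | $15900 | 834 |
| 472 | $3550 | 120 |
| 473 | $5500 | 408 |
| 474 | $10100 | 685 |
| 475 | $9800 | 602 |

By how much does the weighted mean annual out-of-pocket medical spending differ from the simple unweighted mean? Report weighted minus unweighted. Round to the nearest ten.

1610

Unweighted sum = 95850
Unweighted mean = 95850 / 10 = 9585
Weighted sum = 5450×222 + 10550×470 + 10350×728 + 9200×735 + 15450×1074 + 15900×834 + 3550×120 + 5500×408 + 10100×685 + 9800×602
  = 1209900 + 4958500 + 7534800 + 6762000 + 16593300 + 13260600 + 426000 + 2244000 + 6918500 + 5899600 = 65807200
Sum of weights = 222 + 470 + 728 + 735 + 1074 + 834 + 120 + 408 + 685 + 602 = 5878
Weighted mean = 65807200 / 5878 = 11195.509
Difference (weighted minus unweighted) = 1610.5087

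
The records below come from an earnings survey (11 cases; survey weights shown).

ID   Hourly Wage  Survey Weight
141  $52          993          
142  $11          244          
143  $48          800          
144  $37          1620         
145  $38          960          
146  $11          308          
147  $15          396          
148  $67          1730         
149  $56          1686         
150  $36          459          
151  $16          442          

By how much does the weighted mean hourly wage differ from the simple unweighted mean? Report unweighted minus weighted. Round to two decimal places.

Unweighted sum = 52 + 11 + 48 + 37 + 38 + 11 + 15 + 67 + 56 + 36 + 16 = 387
Unweighted mean = 387 / 11 = 35.181818
Weighted sum = 52×993 + 11×244 + 48×800 + 37×1620 + 38×960 + 11×308 + 15×396 + 67×1730 + 56×1686 + 36×459 + 16×442
  = 51636 + 2684 + 38400 + 59940 + 36480 + 3388 + 5940 + 115910 + 94416 + 16524 + 7072 = 432390
Sum of weights = 993 + 244 + 800 + 1620 + 960 + 308 + 396 + 1730 + 1686 + 459 + 442 = 9638
Weighted mean = 432390 / 9638 = 44.863042
Difference (unweighted minus weighted) = -9.6812239

-9.68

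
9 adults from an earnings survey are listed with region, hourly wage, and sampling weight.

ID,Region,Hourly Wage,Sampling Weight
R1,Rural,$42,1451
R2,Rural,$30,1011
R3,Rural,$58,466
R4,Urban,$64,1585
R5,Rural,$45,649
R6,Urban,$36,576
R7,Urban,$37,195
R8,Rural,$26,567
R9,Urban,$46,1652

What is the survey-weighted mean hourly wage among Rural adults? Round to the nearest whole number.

Rural rows: R1, R2, R3, R5, R8
Weighted sum = 162247
Sum of weights = 4144
Weighted mean = 162247 / 4144 = 39.152268

39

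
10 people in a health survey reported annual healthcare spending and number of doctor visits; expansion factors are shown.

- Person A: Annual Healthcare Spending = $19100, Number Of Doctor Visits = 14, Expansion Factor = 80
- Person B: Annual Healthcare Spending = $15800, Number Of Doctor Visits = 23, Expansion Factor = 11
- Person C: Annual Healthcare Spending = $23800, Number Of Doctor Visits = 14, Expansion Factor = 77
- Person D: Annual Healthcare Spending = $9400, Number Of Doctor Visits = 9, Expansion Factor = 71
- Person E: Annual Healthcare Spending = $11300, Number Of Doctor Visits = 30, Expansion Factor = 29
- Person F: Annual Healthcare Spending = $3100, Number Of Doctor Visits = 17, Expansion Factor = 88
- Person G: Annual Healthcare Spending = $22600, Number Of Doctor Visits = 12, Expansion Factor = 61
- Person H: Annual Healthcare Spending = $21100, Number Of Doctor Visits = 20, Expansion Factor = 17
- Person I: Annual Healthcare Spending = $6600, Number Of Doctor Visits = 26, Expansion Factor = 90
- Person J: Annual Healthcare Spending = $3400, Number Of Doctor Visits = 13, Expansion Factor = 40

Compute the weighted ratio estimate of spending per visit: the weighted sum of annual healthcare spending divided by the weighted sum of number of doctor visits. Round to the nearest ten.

770

Σ wᵢ·y = 19100×80 + 15800×11 + 23800×77 + 9400×71 + 11300×29 + 3100×88 + 22600×61 + 21100×17 + 6600×90 + 3400×40
  = 1528000 + 173800 + 1832600 + 667400 + 327700 + 272800 + 1378600 + 358700 + 594000 + 136000 = 7269600
Σ wᵢ·x = 14×80 + 23×11 + 14×77 + 9×71 + 30×29 + 17×88 + 12×61 + 20×17 + 26×90 + 13×40
  = 1120 + 253 + 1078 + 639 + 870 + 1496 + 732 + 340 + 2340 + 520 = 9388
Ratio = 7269600 / 9388 = 774.35023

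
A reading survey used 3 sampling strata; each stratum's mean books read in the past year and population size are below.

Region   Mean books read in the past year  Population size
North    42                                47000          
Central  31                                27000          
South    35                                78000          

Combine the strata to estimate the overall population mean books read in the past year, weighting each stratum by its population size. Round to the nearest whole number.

Σ Nₕ·x̄ₕ = 42×47000 + 31×27000 + 35×78000
  = 5541000
Σ Nₕ = 47000 + 27000 + 78000 = 152000
Overall mean = 5541000 / 152000 = 36.453947

36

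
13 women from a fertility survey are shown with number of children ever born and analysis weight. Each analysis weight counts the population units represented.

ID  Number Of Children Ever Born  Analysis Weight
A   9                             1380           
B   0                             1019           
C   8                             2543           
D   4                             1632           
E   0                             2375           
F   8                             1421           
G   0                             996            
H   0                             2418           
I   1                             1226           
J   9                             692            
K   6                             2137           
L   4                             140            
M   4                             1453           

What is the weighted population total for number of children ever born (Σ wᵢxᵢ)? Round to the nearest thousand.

77000

Weighted total = 77308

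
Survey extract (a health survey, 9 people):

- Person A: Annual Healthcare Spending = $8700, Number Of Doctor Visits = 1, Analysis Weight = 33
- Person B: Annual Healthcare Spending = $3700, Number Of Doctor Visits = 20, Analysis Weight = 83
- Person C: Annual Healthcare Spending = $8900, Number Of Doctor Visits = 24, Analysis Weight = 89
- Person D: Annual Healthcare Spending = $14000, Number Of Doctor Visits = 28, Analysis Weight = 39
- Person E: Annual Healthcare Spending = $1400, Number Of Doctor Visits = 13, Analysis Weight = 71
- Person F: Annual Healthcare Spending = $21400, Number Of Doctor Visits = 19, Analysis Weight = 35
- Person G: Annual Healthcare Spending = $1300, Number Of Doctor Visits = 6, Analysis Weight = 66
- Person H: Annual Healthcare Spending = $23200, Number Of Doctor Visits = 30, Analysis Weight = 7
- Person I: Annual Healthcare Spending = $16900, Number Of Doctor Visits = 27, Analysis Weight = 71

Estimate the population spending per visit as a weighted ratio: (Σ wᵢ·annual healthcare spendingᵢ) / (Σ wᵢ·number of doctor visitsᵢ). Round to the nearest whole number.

Σ wᵢ·y = 8700×33 + 3700×83 + 8900×89 + 14000×39 + 1400×71 + 21400×35 + 1300×66 + 23200×7 + 16900×71
  = 287100 + 307100 + 792100 + 546000 + 99400 + 749000 + 85800 + 162400 + 1199900 = 4228800
Σ wᵢ·x = 1×33 + 20×83 + 24×89 + 28×39 + 13×71 + 19×35 + 6×66 + 30×7 + 27×71
  = 33 + 1660 + 2136 + 1092 + 923 + 665 + 396 + 210 + 1917 = 9032
Ratio = 4228800 / 9032 = 468.20195

468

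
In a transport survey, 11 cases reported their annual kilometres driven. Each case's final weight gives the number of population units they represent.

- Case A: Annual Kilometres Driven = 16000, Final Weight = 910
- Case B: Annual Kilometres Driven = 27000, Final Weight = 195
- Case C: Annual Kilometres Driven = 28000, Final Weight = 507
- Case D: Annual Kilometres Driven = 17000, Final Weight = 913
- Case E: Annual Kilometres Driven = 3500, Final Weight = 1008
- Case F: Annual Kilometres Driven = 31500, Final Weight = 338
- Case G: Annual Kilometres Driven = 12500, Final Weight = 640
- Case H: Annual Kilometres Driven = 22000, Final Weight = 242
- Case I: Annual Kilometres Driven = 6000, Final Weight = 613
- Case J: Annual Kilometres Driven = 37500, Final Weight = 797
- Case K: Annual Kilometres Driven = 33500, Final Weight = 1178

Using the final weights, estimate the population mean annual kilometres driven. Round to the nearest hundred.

20400

Weighted sum = 16000×910 + 27000×195 + 28000×507 + 17000×913 + 3500×1008 + 31500×338 + 12500×640 + 22000×242 + 6000×613 + 37500×797 + 33500×1178
  = 14560000 + 5265000 + 14196000 + 15521000 + 3528000 + 10647000 + 8000000 + 5324000 + 3678000 + 29887500 + 39463000 = 150069500
Sum of weights = 910 + 195 + 507 + 913 + 1008 + 338 + 640 + 242 + 613 + 797 + 1178 = 7341
Weighted mean = 150069500 / 7341 = 20442.651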